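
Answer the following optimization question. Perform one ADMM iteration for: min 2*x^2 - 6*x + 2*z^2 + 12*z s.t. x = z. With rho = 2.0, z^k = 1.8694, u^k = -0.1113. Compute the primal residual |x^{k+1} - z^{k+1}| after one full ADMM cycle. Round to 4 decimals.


ADMM iteration with rho = 2.0, z^k = 1.8694, u^k = -0.1113
Step 1: x-update.
Minimize 2*x^2 - 6*x + (2.0/2)*(x - 1.8694 - 0.1113)^2
FOC: (2*2 + 2.0)*x = 6 + 2.0*(1.8694 + 0.1113)
x^{k+1} = 1.6602
Step 2: z-update.
Minimize 2*z^2 + 12*z + (2.0/2)*(1.6602 - z - 0.1113)^2
FOC: (2*2 + 2.0)*z = -12 + 2.0*(1.6602 - 0.1113)
z^{k+1} = -1.4837
Step 3: u-update.
u^{k+1} = -0.1113 + 1.6602 + 1.4837 = 3.0326
Step 4: Primal residual = |1.6602 + 1.4837| = 3.1439


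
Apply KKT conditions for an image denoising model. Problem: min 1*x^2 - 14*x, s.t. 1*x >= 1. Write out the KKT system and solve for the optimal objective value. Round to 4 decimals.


Step 1: Try lambda = 0 (constraint inactive).
Stationarity: 2*1*x - 14 = 0
x* = 14/(2*1) = 7.0
Check constraint: 1*7.0 = 7.0 >= 1 -- satisfied.
Step 2: Compute optimal value.
f(x*) = 1*7.0^2 - 14*7.0 = -49.0


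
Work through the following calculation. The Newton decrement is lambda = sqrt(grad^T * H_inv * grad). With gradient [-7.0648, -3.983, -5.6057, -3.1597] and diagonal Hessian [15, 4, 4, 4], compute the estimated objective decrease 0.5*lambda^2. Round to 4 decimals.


Step 1: H is diagonal, so H^(-1) * g = [-0.471, -0.9958, -1.4014, -0.7899].
Step 2: g^T H^(-1) g = sum_i g_i^2 / H_ii
  = (-7.0648)^2/15 + (-3.983)^2/4 + (-5.6057)^2/4 + (-3.1597)^2/4
  = 3.3274 + 3.9661 + 7.856 + 2.4959 = 17.6454
Step 3: Objective decrease = 0.5 * g^T H^(-1) g = 8.8227


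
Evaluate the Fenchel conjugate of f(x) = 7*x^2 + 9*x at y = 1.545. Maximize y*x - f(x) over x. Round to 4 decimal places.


f*(y) = sup_x {y*x - a*x^2 - b*x} = sup_x {(y-b)*x - a*x^2}
FOC: (y - b) - 2a*x = 0 => x* = (y - b)/(2a)
x* = (1.545 - 9)/(2*7) = -0.5325
f*(1.545) = (y-b)^2/(4a) = (1.545 - 9)^2/(4*7)
= 55.577/28 = 1.9849


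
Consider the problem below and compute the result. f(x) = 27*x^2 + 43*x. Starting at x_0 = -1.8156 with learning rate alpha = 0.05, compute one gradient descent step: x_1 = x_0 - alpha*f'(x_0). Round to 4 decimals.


We compute the gradient at x_0 and apply the update.
f'(x) = 54*x + 43
f'(-1.8156) = 54*-1.8156 + 43 = -55.0424
x_1 = -1.8156 - 0.05*-55.0424 = 0.9365


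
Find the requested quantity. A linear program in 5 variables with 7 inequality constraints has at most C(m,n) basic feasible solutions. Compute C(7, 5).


Each vertex corresponds to some choice of n active constraints out of m, so the number of vertices is at most C(m, n) = m! / (n!(m-n)!).
m = 7, n = 5
Numerator: 7 * 6 * 5 * 4 * 3
Denominator: 5! = 120
C(7, 5) = 21


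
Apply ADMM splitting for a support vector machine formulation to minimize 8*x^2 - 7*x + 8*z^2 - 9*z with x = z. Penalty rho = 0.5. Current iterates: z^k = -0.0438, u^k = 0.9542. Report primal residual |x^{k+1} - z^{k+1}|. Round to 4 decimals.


ADMM iteration with rho = 0.5, z^k = -0.0438, u^k = 0.9542
Step 1: x-update.
Minimize 8*x^2 - 7*x + (0.5/2)*(x + 0.0438 + 0.9542)^2
FOC: (2*8 + 0.5)*x = 7 + 0.5*(-0.0438 - 0.9542)
x^{k+1} = 0.394
Step 2: z-update.
Minimize 8*z^2 - 9*z + (0.5/2)*(0.394 - z + 0.9542)^2
FOC: (2*8 + 0.5)*z = 9 + 0.5*(0.394 + 0.9542)
z^{k+1} = 0.5863
Step 3: u-update.
u^{k+1} = 0.9542 + 0.394 - 0.5863 = 0.7619
Step 4: Primal residual = |0.394 - 0.5863| = 0.1923


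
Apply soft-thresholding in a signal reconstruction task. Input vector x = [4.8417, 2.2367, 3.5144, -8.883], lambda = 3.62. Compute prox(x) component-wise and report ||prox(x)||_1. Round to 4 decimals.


Soft-thresholding with lambda = 3.62:
prox(4.8417) = sign(4.8417)*max(|4.8417| - 3.62, 0) = 1.2217
prox(2.2367) = sign(2.2367)*max(|2.2367| - 3.62, 0) = 0.0
prox(3.5144) = sign(3.5144)*max(|3.5144| - 3.62, 0) = 0.0
prox(-8.883) = sign(-8.883)*max(|-8.883| - 3.62, 0) = -5.263
prox(x) = [1.2217, 0.0, 0.0, -5.263]
||prox(x)||_1 = 1.2217 + 0.0 + 0.0 + 5.263 = 6.4847


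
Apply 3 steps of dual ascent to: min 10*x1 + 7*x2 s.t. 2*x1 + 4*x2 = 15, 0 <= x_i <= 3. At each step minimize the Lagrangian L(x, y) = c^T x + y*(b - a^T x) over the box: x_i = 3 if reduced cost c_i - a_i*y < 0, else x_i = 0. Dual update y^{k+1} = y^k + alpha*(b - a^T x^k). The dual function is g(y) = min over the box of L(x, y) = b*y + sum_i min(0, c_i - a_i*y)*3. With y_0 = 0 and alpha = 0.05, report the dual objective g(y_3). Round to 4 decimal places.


Dual ascent for LP: min 10*x1 + 7*x2, 2*x1 + 4*x2 = 15, 0 <= x_i <= 3
Step 1: y^k = 0.0, reduced costs: (10.0, 7.0)
  x^k = (0.0, 0.0), subgradient = b - a^T x = 15.0
  y^{k+1} = 0.0 + 0.05*15.0 = 0.75
Step 2: y^k = 0.75, reduced costs: (8.5, 4.0)
  x^k = (0.0, 0.0), subgradient = b - a^T x = 15.0
  y^{k+1} = 0.75 + 0.05*15.0 = 1.5
Step 3: y^k = 1.5, reduced costs: (7.0, 1.0)
  x^k = (0.0, 0.0), subgradient = b - a^T x = 15.0
  y^{k+1} = 1.5 + 0.05*15.0 = 2.25
Dual objective at y_3 = 2.25: reduced costs (5.5, -2.0), box minimizer x = (0.0, 3.0)
g(y_3) = b*y + (c1 - a1*y)*x1 + (c2 - a2*y)*x2 = 15*2.25 + 5.5*0.0 + (-2.0)*3.0 = 33.75 + 0.0 - 6.0 = 27.75


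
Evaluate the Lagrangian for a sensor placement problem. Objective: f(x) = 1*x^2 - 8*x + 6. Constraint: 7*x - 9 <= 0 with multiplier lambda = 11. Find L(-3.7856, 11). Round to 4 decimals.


Step 1: Evaluate f(x).
f(-3.7856) = 1*(-3.7856)^2 - 8*(-3.7856) + 6 = 50.6156
Step 2: Evaluate g(x).
g(-3.7856) = 7*-3.7856 - 9 = -35.4992
Step 3: Compute Lagrangian.
L = 50.6156 + 11*-35.4992 = -339.8756


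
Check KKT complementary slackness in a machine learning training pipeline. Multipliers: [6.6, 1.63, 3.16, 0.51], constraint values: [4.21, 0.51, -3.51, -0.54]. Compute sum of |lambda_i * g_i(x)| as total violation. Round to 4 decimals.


KKT complementary slackness check:
lambda_1 * g_1 = 6.6 * 4.21 = 27.786
lambda_2 * g_2 = 1.63 * 0.51 = 0.8313
lambda_3 * g_3 = 3.16 * -3.51 = -11.0916
lambda_4 * g_4 = 0.51 * -0.54 = -0.2754
Total violation = 27.786 + 0.8313 + 11.0916 + 0.2754 = 39.9843


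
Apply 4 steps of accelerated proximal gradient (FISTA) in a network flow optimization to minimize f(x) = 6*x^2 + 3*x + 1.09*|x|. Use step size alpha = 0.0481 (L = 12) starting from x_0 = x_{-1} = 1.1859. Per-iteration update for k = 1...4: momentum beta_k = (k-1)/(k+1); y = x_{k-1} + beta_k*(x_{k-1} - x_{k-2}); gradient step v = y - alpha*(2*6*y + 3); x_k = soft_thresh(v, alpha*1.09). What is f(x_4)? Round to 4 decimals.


FISTA on f(x) = 6*x^2 + 3*x + 1.09*|x|
L = 12, alpha = 0.0481
Iteration 1: beta = 0.0, y = 1.1859 + 0.0*(1.1859 - 1.1859) = 1.1859
  grad(y) = 17.2308, v = y - alpha*grad = 0.3571
  prox(v) = soft_thresh(0.3571, 0.0524) = 0.3047
Iteration 2: beta = 0.3333, y = 0.3047 + 0.3333*(0.3047 - 1.1859) = 0.0109
  grad(y) = 3.1311, v = y - alpha*grad = -0.1397
  prox(v) = soft_thresh(-0.1397, 0.0524) = -0.0873
Iteration 3: beta = 0.5, y = -0.0873 + 0.5*(-0.0873 - 0.3047) = -0.2832
  grad(y) = -0.3985, v = y - alpha*grad = -0.264
  prox(v) = soft_thresh(-0.264, 0.0524) = -0.2116
Iteration 4: beta = 0.6, y = -0.2116 + 0.6*(-0.2116 + 0.0873) = -0.2862
  grad(y) = -0.4348, v = y - alpha*grad = -0.2653
  prox(v) = soft_thresh(-0.2653, 0.0524) = -0.2129
f(x_4) = 6*(-0.2129)^2 + 3*(-0.2129) + 1.09*|-0.2129| = -0.1347


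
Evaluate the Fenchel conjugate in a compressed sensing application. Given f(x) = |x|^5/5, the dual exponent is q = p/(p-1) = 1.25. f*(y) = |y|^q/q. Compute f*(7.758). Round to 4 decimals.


The conjugate exponent q satisfies 1/p + 1/q = 1.
p = 5, so q = 5/(5 - 1) = 1.25
|y|^q = 7.758^1.25 = 12.9475
f*(7.758) = 12.9475 / 1.25 = 10.358


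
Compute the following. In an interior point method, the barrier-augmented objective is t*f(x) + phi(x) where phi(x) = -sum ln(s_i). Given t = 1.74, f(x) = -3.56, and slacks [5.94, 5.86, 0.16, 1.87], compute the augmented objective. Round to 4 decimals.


Step 1: Compute log-barrier.
ln values: [1.7817, 1.7681, -1.8326, 0.6259]
phi = -(1.7817 + 1.7681 - 1.8326 + 0.6259) = -2.3432
Step 2: Compute augmented objective.
t*f(x) = 1.74*-3.56 = -6.1944
Total = -6.1944 - 2.3432 = -8.5376


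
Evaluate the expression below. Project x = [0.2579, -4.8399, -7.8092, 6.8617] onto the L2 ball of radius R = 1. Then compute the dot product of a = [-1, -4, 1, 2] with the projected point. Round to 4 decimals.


Step 1: Compute ||x|| (intermediates to 6 decimals).
||x|| = sqrt(0.2579^2 + (-4.8399)^2 + (-7.8092)^2 + 6.8617^2) = 11.469859
Step 2: Project.
Since ||x|| > R, scale = R/||x|| = 1/11.469859 = 0.087185, proj(x) = scale * x
proj(x) = [0.022485, -0.421967, -0.680845, 0.598237]
Step 3: Dot product.
a^T * proj(x) = -1*0.022485 - 4*(-0.421967) + 1*(-0.680845) + 2*0.598237 = 2.181


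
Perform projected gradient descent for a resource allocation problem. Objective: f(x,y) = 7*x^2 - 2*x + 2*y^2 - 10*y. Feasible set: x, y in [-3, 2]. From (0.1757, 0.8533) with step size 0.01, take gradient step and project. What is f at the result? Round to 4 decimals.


Step 1: Compute gradient at (0.1757, 0.8533).
grad_x = 2*7*0.1757 - 2 = 0.4598
grad_y = 2*2*0.8533 - 10 = -6.5868
Step 2: Gradient step.
x_raw = 0.1757 - 0.01*0.4598 = 0.1711
y_raw = 0.8533 - 0.01*-6.5868 = 0.9192
Step 3: Project onto [-3, 2].
x_proj = clip(0.1711) = 0.1711
y_proj = clip(0.9192) = 0.9192
Step 4: Evaluate f.
f(0.1711, 0.9192) = -7.6392


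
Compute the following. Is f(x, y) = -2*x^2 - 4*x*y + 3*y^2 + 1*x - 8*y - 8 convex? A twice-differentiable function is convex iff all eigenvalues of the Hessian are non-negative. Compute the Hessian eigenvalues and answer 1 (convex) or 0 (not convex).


The Hessian of f(x,y) = -2*x^2 - 4*x*y + 3*y^2 + 1*x - 8*y - 8 is:
H = [[-4, -4], [-4, 6]]
Trace = -4 + 6 = 2
Determinant = -4*6 - (-4)^2 = -40
Discriminant = (2)^2 - 4*-40 = 164.0
Eigenvalues: lambda_1 = -5.4031, lambda_2 = 7.4031
The function is not convex.

0


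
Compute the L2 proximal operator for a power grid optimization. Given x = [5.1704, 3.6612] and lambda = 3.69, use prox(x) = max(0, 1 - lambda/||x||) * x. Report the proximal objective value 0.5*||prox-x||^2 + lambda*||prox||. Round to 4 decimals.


Step 1: Compute ||x||.
||x|| = 6.3354
Step 2: Compute scaling factor.
scale = max(0, 1 - 3.69/6.3354) = 0.4176
Step 3: prox(x) = [2.1589, 1.5288]
||prox(x)|| = 2.6454
Step 4: Proximal objective.
0.5*||prox-x||^2 = 6.8081
lambda*||prox|| = 9.7615
Total = 16.5696


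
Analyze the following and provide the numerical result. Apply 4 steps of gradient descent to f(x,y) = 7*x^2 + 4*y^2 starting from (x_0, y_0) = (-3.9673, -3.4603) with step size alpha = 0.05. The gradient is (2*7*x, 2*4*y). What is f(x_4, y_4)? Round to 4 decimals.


Gradient descent on f(x,y) = 7*x^2 + 4*y^2.
Starting point: (-3.9673, -3.4603), alpha = 0.05
Step 1: grad_x = 2*7*-3.9673 = -55.5422, grad_y = 2*4*-3.4603 = -27.6824
  x_1 = -3.9673 - 0.05*-55.5422 = -1.1902
  y_1 = -3.4603 - 0.05*-27.6824 = -2.0762
Step 2: grad_x = 2*7*-1.1902 = -16.6627, grad_y = 2*4*-2.0762 = -16.6094
  x_2 = -1.1902 - 0.05*-16.6627 = -0.3571
  y_2 = -2.0762 - 0.05*-16.6094 = -1.2457
Step 3: grad_x = 2*7*-0.3571 = -4.9988, grad_y = 2*4*-1.2457 = -9.9657
  x_3 = -0.3571 - 0.05*-4.9988 = -0.1071
  y_3 = -1.2457 - 0.05*-9.9657 = -0.7474
Step 4: grad_x = 2*7*-0.1071 = -1.4996, grad_y = 2*4*-0.7474 = -5.9794
  x_4 = -0.1071 - 0.05*-1.4996 = -0.0321
  y_4 = -0.7474 - 0.05*-5.9794 = -0.4485
f(-0.0321, -0.4485) = 7*(-0.0321)^2 + 4*(-0.4485)^2 = 0.8117


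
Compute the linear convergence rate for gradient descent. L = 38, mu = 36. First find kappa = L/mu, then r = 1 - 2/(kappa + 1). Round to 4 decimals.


Step 1: Compute the condition number.
kappa = L/mu = 38/36 = 1.0556
Step 2: Compute the convergence rate.
r = 1 - 2/(kappa + 1) = 1 - 2*mu/(L + mu) = (L - mu)/(L + mu) = 2/74 = 0.027


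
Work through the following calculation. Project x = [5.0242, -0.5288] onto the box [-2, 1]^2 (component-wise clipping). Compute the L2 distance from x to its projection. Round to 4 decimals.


Project each component onto [-2, 1].
clip(5.0242) = 1.0, clip(-0.5288) = -0.5288
Projection = [1.0, -0.5288]
Squared diffs: [16.1942, 0.0]
Distance = sqrt(16.1942) = 4.0242


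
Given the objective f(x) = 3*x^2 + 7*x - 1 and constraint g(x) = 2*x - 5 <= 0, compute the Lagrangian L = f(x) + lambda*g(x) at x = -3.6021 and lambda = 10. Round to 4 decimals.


Step 1: Evaluate f(x).
f(-3.6021) = 3*(-3.6021)^2 + 7*(-3.6021) - 1 = 12.7107
Step 2: Evaluate g(x).
g(-3.6021) = 2*-3.6021 - 5 = -12.2042
Step 3: Compute Lagrangian.
L = 12.7107 + 10*-12.2042 = -109.3313


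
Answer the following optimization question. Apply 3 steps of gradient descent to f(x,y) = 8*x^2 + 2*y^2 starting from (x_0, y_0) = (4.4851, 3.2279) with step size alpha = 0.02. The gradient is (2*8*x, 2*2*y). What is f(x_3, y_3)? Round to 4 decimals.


Gradient descent on f(x,y) = 8*x^2 + 2*y^2.
Starting point: (4.4851, 3.2279), alpha = 0.02
Step 1: grad_x = 2*8*4.4851 = 71.7616, grad_y = 2*2*3.2279 = 12.9116
  x_1 = 4.4851 - 0.02*71.7616 = 3.0499
  y_1 = 3.2279 - 0.02*12.9116 = 2.9697
Step 2: grad_x = 2*8*3.0499 = 48.7979, grad_y = 2*2*2.9697 = 11.8787
  x_2 = 3.0499 - 0.02*48.7979 = 2.0739
  y_2 = 2.9697 - 0.02*11.8787 = 2.7321
Step 3: grad_x = 2*8*2.0739 = 33.1826, grad_y = 2*2*2.7321 = 10.9284
  x_3 = 2.0739 - 0.02*33.1826 = 1.4103
  y_3 = 2.7321 - 0.02*10.9284 = 2.5135
f(1.4103, 2.5135) = 8*1.4103^2 + 2*2.5135^2 = 28.5463


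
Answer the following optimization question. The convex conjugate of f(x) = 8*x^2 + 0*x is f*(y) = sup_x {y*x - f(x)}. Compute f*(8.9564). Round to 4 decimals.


f*(y) = sup_x {y*x - a*x^2 - b*x} = sup_x {(y-b)*x - a*x^2}
FOC: (y - b) - 2a*x = 0 => x* = (y - b)/(2a)
x* = (8.9564 - 0)/(2*8) = 0.5598
f*(8.9564) = (y-b)^2/(4a) = (8.9564 - 0)^2/(4*8)
= 80.2171/32 = 2.5068


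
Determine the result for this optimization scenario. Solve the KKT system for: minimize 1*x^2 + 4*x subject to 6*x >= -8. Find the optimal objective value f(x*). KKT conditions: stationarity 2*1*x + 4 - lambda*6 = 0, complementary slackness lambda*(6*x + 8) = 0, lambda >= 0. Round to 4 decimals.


Step 1: Try lambda = 0 (constraint inactive).
x_unc = -4/(2*1) = -2.0
Check: 6*-2.0 = -12.0 < -8 -- violated!
Step 2: Constraint must be active: 6*x = -8
x* = -8/6 = -4/3 = -1.3333 (rounded; the exact value -4/3 is used below)
lambda = (2*1*(-4/3) + 4)/6 = 0.2222
Step 3: Compute optimal value.
f(x*) = 1*(-4/3)^2 + 4*(-4/3) = -3.5556


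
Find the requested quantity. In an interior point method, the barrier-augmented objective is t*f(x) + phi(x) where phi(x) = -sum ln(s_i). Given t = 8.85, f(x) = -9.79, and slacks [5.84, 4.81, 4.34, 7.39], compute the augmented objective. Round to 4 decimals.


Step 1: Compute log-barrier.
ln values: [1.7647, 1.5707, 1.4679, 2.0001]
phi = -(1.7647 + 1.5707 + 1.4679 + 2.0001) = -6.8034
Step 2: Compute augmented objective.
t*f(x) = 8.85*-9.79 = -86.6415
Total = -86.6415 - 6.8034 = -93.4449


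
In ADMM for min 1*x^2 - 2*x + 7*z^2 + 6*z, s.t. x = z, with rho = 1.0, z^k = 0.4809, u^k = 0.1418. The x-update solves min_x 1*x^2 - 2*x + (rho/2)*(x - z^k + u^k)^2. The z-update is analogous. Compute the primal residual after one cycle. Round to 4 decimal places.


ADMM iteration with rho = 1.0, z^k = 0.4809, u^k = 0.1418
Step 1: x-update.
Minimize 1*x^2 - 2*x + (1.0/2)*(x - 0.4809 + 0.1418)^2
FOC: (2*1 + 1.0)*x = 2 + 1.0*(0.4809 - 0.1418)
x^{k+1} = 0.7797
Step 2: z-update.
Minimize 7*z^2 + 6*z + (1.0/2)*(0.7797 - z + 0.1418)^2
FOC: (2*7 + 1.0)*z = -6 + 1.0*(0.7797 + 0.1418)
z^{k+1} = -0.3386
Step 3: u-update.
u^{k+1} = 0.1418 + 0.7797 + 0.3386 = 1.2601
Step 4: Primal residual = |0.7797 + 0.3386| = 1.1183


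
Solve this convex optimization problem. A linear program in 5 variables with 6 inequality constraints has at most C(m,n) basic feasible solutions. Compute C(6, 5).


Each vertex corresponds to some choice of n active constraints out of m, so the number of vertices is at most C(m, n) = m! / (n!(m-n)!).
m = 6, n = 5
Numerator: 6 * 5 * 4 * 3 * 2
Denominator: 5! = 120
C(6, 5) = 6


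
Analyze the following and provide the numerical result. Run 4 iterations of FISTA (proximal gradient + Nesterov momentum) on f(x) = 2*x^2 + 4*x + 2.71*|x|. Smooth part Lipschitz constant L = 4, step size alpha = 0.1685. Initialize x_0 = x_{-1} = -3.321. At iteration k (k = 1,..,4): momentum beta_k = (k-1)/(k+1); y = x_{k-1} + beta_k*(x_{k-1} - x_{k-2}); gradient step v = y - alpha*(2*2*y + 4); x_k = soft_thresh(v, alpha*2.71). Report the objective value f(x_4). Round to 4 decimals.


FISTA on f(x) = 2*x^2 + 4*x + 2.71*|x|
L = 4, alpha = 0.1685
Iteration 1: beta = 0.0, y = -3.321 + 0.0*(-3.321 + 3.321) = -3.321
  grad(y) = -9.284, v = y - alpha*grad = -1.7566
  prox(v) = soft_thresh(-1.7566, 0.4566) = -1.3
Iteration 2: beta = 0.3333, y = -1.3 + 0.3333*(-1.3 + 3.321) = -0.6263
  grad(y) = 1.4946, v = y - alpha*grad = -0.8782
  prox(v) = soft_thresh(-0.8782, 0.4566) = -0.4216
Iteration 3: beta = 0.5, y = -0.4216 + 0.5*(-0.4216 + 1.3) = 0.0177
  grad(y) = 4.0707, v = y - alpha*grad = -0.6682
  prox(v) = soft_thresh(-0.6682, 0.4566) = -0.2116
Iteration 4: beta = 0.6, y = -0.2116 + 0.6*(-0.2116 + 0.4216) = -0.0856
  grad(y) = 3.6575, v = y - alpha*grad = -0.7019
  prox(v) = soft_thresh(-0.7019, 0.4566) = -0.2453
f(x_4) = 2*(-0.2453)^2 + 4*(-0.2453) + 2.71*|-0.2453| = -0.1961


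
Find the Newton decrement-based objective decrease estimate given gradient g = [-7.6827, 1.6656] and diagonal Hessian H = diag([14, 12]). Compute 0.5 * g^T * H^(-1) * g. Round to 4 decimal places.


Step 1: H is diagonal, so H^(-1) * g = [-0.5488, 0.1388].
Step 2: g^T H^(-1) g = sum_i g_i^2 / H_ii
  = (-7.6827)^2/14 + (1.6656)^2/12
  = 4.216 + 0.2312 = 4.4472
Step 3: Objective decrease = 0.5 * g^T H^(-1) g = 2.2236


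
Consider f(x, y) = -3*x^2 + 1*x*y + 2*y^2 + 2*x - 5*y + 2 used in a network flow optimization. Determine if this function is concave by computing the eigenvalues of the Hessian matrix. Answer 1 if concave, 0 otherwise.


The Hessian of f(x,y) = -3*x^2 + 1*x*y + 2*y^2 + 2*x - 5*y + 2 is:
H = [[-6, 1], [1, 4]]
Trace = -6 + 4 = -2
Determinant = -6*4 - (1)^2 = -25
Discriminant = (-2)^2 - 4*-25 = 104.0
Eigenvalues: lambda_1 = -6.099, lambda_2 = 4.099
The function is not concave.

0


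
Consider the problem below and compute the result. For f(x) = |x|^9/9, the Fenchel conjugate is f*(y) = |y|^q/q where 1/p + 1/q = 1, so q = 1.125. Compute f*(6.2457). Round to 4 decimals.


The conjugate exponent q satisfies 1/p + 1/q = 1.
p = 9, so q = 9/(9 - 1) = 1.125
|y|^q = 6.2457^1.125 = 7.8529
f*(6.2457) = 7.8529 / 1.125 = 6.9803


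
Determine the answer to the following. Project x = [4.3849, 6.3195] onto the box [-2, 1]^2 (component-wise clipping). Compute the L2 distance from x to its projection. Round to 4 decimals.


Project each component onto [-2, 1].
clip(4.3849) = 1.0, clip(6.3195) = 1.0
Projection = [1.0, 1.0]
Squared diffs: [11.4575, 28.2971]
Distance = sqrt(39.7546) = 6.3051


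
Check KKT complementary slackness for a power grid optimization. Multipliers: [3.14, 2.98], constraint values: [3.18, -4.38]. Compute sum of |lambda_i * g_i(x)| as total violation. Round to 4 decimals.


KKT complementary slackness check:
lambda_1 * g_1 = 3.14 * 3.18 = 9.9852
lambda_2 * g_2 = 2.98 * -4.38 = -13.0524
Total violation = 9.9852 + 13.0524 = 23.0376


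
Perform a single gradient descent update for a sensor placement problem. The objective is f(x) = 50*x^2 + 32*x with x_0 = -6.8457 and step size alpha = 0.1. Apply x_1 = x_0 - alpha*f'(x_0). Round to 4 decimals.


We compute the gradient at x_0 and apply the update.
f'(x) = 100*x + 32
f'(-6.8457) = 100*-6.8457 + 32 = -652.57
x_1 = -6.8457 - 0.1*-652.57 = 58.4113


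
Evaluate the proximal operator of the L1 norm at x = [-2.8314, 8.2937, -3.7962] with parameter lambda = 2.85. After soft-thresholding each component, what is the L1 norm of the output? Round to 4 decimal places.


Soft-thresholding with lambda = 2.85:
prox(-2.8314) = sign(-2.8314)*max(|-2.8314| - 2.85, 0) = 0.0
prox(8.2937) = sign(8.2937)*max(|8.2937| - 2.85, 0) = 5.4437
prox(-3.7962) = sign(-3.7962)*max(|-3.7962| - 2.85, 0) = -0.9462
prox(x) = [0.0, 5.4437, -0.9462]
||prox(x)||_1 = 0.0 + 5.4437 + 0.9462 = 6.3899


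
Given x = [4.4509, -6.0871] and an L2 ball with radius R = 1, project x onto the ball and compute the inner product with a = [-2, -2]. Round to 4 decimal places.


Step 1: Compute ||x|| (intermediates to 6 decimals).
||x|| = sqrt(4.4509^2 + (-6.0871)^2) = 7.540776
Step 2: Project.
Since ||x|| > R, scale = R/||x|| = 1/7.540776 = 0.132612, proj(x) = scale * x
proj(x) = [0.590243, -0.807223]
Step 3: Dot product.
a^T * proj(x) = -2*0.590243 - 2*(-0.807223) = 0.434


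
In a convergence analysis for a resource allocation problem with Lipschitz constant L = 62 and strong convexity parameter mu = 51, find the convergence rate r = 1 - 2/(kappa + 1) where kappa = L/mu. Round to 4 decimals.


Step 1: Compute the condition number.
kappa = L/mu = 62/51 = 1.2157
Step 2: Compute the convergence rate.
r = 1 - 2/(kappa + 1) = 1 - 2*mu/(L + mu) = (L - mu)/(L + mu) = 11/113 = 0.0973


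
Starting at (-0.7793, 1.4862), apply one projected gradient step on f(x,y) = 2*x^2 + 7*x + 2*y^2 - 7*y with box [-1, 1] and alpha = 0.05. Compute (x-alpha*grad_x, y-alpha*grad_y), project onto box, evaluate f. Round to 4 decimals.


Step 1: Compute gradient at (-0.7793, 1.4862).
grad_x = 2*2*-0.7793 + 7 = 3.8828
grad_y = 2*2*1.4862 - 7 = -1.0552
Step 2: Gradient step.
x_raw = -0.7793 - 0.05*3.8828 = -0.9734
y_raw = 1.4862 - 0.05*-1.0552 = 1.539
Step 3: Project onto [-1, 1].
x_proj = clip(-0.9734) = -0.9734
y_proj = clip(1.539) = 1.0
Step 4: Evaluate f.
f(-0.9734, 1.0) = -9.9189


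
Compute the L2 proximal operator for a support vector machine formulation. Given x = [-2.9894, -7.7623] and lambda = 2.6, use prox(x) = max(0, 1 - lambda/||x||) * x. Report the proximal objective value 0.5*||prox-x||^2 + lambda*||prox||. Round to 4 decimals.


Step 1: Compute ||x||.
||x|| = 8.318
Step 2: Compute scaling factor.
scale = max(0, 1 - 2.6/8.318) = 0.6874
Step 3: prox(x) = [-2.055, -5.336]
||prox(x)|| = 5.718
Step 4: Proximal objective.
0.5*||prox-x||^2 = 3.38
lambda*||prox|| = 14.8668
Total = 18.2469


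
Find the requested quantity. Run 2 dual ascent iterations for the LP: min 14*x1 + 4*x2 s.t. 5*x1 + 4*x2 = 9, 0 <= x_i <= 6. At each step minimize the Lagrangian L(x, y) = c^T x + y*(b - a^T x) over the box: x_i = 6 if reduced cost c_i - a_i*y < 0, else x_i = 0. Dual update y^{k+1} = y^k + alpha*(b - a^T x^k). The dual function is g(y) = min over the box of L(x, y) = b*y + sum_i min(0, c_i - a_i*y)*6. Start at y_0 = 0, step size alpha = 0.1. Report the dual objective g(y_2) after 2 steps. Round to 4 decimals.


Dual ascent for LP: min 14*x1 + 4*x2, 5*x1 + 4*x2 = 9, 0 <= x_i <= 6
Step 1: y^k = 0.0, reduced costs: (14.0, 4.0)
  x^k = (0.0, 0.0), subgradient = b - a^T x = 9.0
  y^{k+1} = 0.0 + 0.1*9.0 = 0.9
Step 2: y^k = 0.9, reduced costs: (9.5, 0.4)
  x^k = (0.0, 0.0), subgradient = b - a^T x = 9.0
  y^{k+1} = 0.9 + 0.1*9.0 = 1.8
Dual objective at y_2 = 1.8: reduced costs (5.0, -3.2), box minimizer x = (0.0, 6.0)
g(y_2) = b*y + (c1 - a1*y)*x1 + (c2 - a2*y)*x2 = 9*1.8 + 5.0*0.0 + (-3.2)*6.0 = 16.2 + 0.0 - 19.2 = -3.0


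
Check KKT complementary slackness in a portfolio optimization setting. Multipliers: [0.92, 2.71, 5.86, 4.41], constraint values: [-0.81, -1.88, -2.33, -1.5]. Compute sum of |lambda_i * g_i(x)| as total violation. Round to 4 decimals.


KKT complementary slackness check:
lambda_1 * g_1 = 0.92 * -0.81 = -0.7452
lambda_2 * g_2 = 2.71 * -1.88 = -5.0948
lambda_3 * g_3 = 5.86 * -2.33 = -13.6538
lambda_4 * g_4 = 4.41 * -1.5 = -6.615
Total violation = 0.7452 + 5.0948 + 13.6538 + 6.615 = 26.1088


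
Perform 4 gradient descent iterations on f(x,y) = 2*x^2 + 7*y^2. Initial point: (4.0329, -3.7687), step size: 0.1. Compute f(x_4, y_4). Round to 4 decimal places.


Gradient descent on f(x,y) = 2*x^2 + 7*y^2.
Starting point: (4.0329, -3.7687), alpha = 0.1
Step 1: grad_x = 2*2*4.0329 = 16.1316, grad_y = 2*7*-3.7687 = -52.7618
  x_1 = 4.0329 - 0.1*16.1316 = 2.4197
  y_1 = -3.7687 - 0.1*-52.7618 = 1.5075
Step 2: grad_x = 2*2*2.4197 = 9.679, grad_y = 2*7*1.5075 = 21.1047
  x_2 = 2.4197 - 0.1*9.679 = 1.4518
  y_2 = 1.5075 - 0.1*21.1047 = -0.603
Step 3: grad_x = 2*2*1.4518 = 5.8074, grad_y = 2*7*-0.603 = -8.4419
  x_3 = 1.4518 - 0.1*5.8074 = 0.8711
  y_3 = -0.603 - 0.1*-8.4419 = 0.2412
Step 4: grad_x = 2*2*0.8711 = 3.4844, grad_y = 2*7*0.2412 = 3.3768
  x_4 = 0.8711 - 0.1*3.4844 = 0.5227
  y_4 = 0.2412 - 0.1*3.3768 = -0.0965
f(0.5227, -0.0965) = 2*0.5227^2 + 7*(-0.0965)^2 = 0.6115


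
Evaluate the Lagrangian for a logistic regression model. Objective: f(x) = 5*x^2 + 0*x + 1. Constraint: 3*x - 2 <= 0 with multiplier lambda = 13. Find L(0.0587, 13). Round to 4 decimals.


Step 1: Evaluate f(x).
f(0.0587) = 5*0.0587^2 + 0*0.0587 + 1 = 1.0172
Step 2: Evaluate g(x).
g(0.0587) = 3*0.0587 - 2 = -1.8239
Step 3: Compute Lagrangian.
L = 1.0172 + 13*-1.8239 = -22.6935


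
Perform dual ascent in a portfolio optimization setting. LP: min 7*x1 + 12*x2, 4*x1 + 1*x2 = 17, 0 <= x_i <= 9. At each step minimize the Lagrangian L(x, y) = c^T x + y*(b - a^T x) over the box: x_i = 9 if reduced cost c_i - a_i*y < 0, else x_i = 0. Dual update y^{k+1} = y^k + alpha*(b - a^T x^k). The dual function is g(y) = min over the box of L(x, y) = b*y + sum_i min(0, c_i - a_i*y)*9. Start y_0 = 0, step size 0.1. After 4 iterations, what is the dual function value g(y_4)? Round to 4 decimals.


Dual ascent for LP: min 7*x1 + 12*x2, 4*x1 + 1*x2 = 17, 0 <= x_i <= 9
Step 1: y^k = 0.0, reduced costs: (7.0, 12.0)
  x^k = (0.0, 0.0), subgradient = b - a^T x = 17.0
  y^{k+1} = 0.0 + 0.1*17.0 = 1.7
Step 2: y^k = 1.7, reduced costs: (0.2, 10.3)
  x^k = (0.0, 0.0), subgradient = b - a^T x = 17.0
  y^{k+1} = 1.7 + 0.1*17.0 = 3.4
Step 3: y^k = 3.4, reduced costs: (-6.6, 8.6)
  x^k = (9.0, 0.0), subgradient = b - a^T x = -19.0
  y^{k+1} = 3.4 + 0.1*-19.0 = 1.5
Step 4: y^k = 1.5, reduced costs: (1.0, 10.5)
  x^k = (0.0, 0.0), subgradient = b - a^T x = 17.0
  y^{k+1} = 1.5 + 0.1*17.0 = 3.2
Dual objective at y_4 = 3.2: reduced costs (-5.8, 8.8), box minimizer x = (9.0, 0.0)
g(y_4) = b*y + (c1 - a1*y)*x1 + (c2 - a2*y)*x2 = 17*3.2 + (-5.8)*9.0 + 8.8*0.0 = 54.4 - 52.2 + 0.0 = 2.2


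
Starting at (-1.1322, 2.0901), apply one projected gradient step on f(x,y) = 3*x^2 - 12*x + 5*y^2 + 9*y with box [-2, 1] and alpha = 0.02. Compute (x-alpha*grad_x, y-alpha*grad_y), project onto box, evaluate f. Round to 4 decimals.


Step 1: Compute gradient at (-1.1322, 2.0901).
grad_x = 2*3*-1.1322 - 12 = -18.7932
grad_y = 2*5*2.0901 + 9 = 29.901
Step 2: Gradient step.
x_raw = -1.1322 - 0.02*-18.7932 = -0.7563
y_raw = 2.0901 - 0.02*29.901 = 1.4921
Step 3: Project onto [-2, 1].
x_proj = clip(-0.7563) = -0.7563
y_proj = clip(1.4921) = 1.0
Step 4: Evaluate f.
f(-0.7563, 1.0) = 24.7922


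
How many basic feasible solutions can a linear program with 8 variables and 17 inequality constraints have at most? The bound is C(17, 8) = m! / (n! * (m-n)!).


Each vertex corresponds to some choice of n active constraints out of m, so the number of vertices is at most C(m, n) = m! / (n!(m-n)!).
m = 17, n = 8
Numerator: 17 * 16 * 15 * 14 * 13 * 12 * 11 * 10
Denominator: 8! = 40320
C(17, 8) = 24310


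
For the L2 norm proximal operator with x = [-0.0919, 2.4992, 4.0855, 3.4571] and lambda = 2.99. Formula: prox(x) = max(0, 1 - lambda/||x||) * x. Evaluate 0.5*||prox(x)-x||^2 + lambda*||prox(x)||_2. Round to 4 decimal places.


Step 1: Compute ||x||.
||x|| = 5.9074
Step 2: Compute scaling factor.
scale = max(0, 1 - 2.99/5.9074) = 0.4939
Step 3: prox(x) = [-0.0454, 1.2342, 2.0176, 1.7073]
||prox(x)|| = 2.9174
Step 4: Proximal objective.
0.5*||prox-x||^2 = 4.4701
lambda*||prox|| = 8.723
Total = 13.1931


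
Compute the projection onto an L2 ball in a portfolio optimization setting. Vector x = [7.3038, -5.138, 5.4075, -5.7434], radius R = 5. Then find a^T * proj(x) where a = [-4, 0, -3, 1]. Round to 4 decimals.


Step 1: Compute ||x|| (intermediates to 6 decimals).
||x|| = sqrt(7.3038^2 + (-5.138)^2 + 5.4075^2 + (-5.7434)^2) = 11.91521
Step 2: Project.
Since ||x|| > R, scale = R/||x|| = 5/11.91521 = 0.419632, proj(x) = scale * x
proj(x) = [3.064908, -2.156069, 2.26916, -2.410114]
Step 3: Dot product.
a^T * proj(x) = -4*3.064908 + 0*(-2.156069) - 3*2.26916 + 1*(-2.410114) = -21.4772


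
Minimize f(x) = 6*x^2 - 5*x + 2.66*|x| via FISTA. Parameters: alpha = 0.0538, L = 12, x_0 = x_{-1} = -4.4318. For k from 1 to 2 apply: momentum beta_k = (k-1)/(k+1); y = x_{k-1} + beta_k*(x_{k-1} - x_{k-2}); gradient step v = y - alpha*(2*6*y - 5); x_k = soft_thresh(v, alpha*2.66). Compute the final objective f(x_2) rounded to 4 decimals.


FISTA on f(x) = 6*x^2 - 5*x + 2.66*|x|
L = 12, alpha = 0.0538
Iteration 1: beta = 0.0, y = -4.4318 + 0.0*(-4.4318 + 4.4318) = -4.4318
  grad(y) = -58.1816, v = y - alpha*grad = -1.3016
  prox(v) = soft_thresh(-1.3016, 0.1431) = -1.1585
Iteration 2: beta = 0.3333, y = -1.1585 + 0.3333*(-1.1585 + 4.4318) = -0.0674
  grad(y) = -5.8092, v = y - alpha*grad = 0.2451
  prox(v) = soft_thresh(0.2451, 0.1431) = 0.102
f(x_2) = 6*0.102^2 - 5*0.102 + 2.66*|0.102| = -0.1763


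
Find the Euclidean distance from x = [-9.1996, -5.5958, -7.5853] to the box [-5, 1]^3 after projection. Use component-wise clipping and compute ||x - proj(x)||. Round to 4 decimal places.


Project each component onto [-5, 1].
clip(-9.1996) = -5.0, clip(-5.5958) = -5.0, clip(-7.5853) = -5.0
Projection = [-5.0, -5.0, -5.0]
Squared diffs: [17.6366, 0.355, 6.6838]
Distance = sqrt(24.6754) = 4.9674


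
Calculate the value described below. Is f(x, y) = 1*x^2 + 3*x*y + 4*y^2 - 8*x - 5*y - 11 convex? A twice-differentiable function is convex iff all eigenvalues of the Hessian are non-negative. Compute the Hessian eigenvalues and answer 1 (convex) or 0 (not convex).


The Hessian of f(x,y) = 1*x^2 + 3*x*y + 4*y^2 - 8*x - 5*y - 11 is:
H = [[2, 3], [3, 8]]
Trace = 2 + 8 = 10
Determinant = 2*8 - (3)^2 = 7
Discriminant = (10)^2 - 4*7 = 72.0
Eigenvalues: lambda_1 = 0.7574, lambda_2 = 9.2426
The function is convex.

1


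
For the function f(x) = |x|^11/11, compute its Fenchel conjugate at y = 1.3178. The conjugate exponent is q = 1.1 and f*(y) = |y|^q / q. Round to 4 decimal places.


The conjugate exponent q satisfies 1/p + 1/q = 1.
p = 11, so q = 11/(11 - 1) = 1.1
|y|^q = 1.3178^1.1 = 1.3547
f*(1.3178) = 1.3547 / 1.1 = 1.2315


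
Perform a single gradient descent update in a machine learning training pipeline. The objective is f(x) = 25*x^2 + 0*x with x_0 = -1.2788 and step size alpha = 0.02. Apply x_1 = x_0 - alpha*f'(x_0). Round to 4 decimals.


We compute the gradient at x_0 and apply the update.
f'(x) = 50*x + 0
f'(-1.2788) = 50*-1.2788 + 0 = -63.94
x_1 = -1.2788 - 0.02*-63.94 = 0.0


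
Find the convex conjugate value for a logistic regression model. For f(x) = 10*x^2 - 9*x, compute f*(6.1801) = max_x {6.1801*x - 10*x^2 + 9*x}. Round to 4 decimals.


f*(y) = sup_x {y*x - a*x^2 - b*x} = sup_x {(y-b)*x - a*x^2}
FOC: (y - b) - 2a*x = 0 => x* = (y - b)/(2a)
x* = (6.1801 + 9)/(2*10) = 0.759
f*(6.1801) = (y-b)^2/(4a) = (6.1801 + 9)^2/(4*10)
= 230.4354/40 = 5.7609


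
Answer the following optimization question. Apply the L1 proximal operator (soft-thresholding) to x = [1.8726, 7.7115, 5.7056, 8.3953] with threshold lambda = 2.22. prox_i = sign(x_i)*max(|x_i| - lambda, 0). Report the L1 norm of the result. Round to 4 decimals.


Soft-thresholding with lambda = 2.22:
prox(1.8726) = sign(1.8726)*max(|1.8726| - 2.22, 0) = 0.0
prox(7.7115) = sign(7.7115)*max(|7.7115| - 2.22, 0) = 5.4915
prox(5.7056) = sign(5.7056)*max(|5.7056| - 2.22, 0) = 3.4856
prox(8.3953) = sign(8.3953)*max(|8.3953| - 2.22, 0) = 6.1753
prox(x) = [0.0, 5.4915, 3.4856, 6.1753]
||prox(x)||_1 = 0.0 + 5.4915 + 3.4856 + 6.1753 = 15.1524


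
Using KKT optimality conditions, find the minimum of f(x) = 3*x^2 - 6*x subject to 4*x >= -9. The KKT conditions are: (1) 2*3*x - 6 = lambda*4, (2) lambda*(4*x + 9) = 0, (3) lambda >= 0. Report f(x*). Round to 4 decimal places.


Step 1: Try lambda = 0 (constraint inactive).
Stationarity: 2*3*x - 6 = 0
x* = 6/(2*3) = 1.0
Check constraint: 4*1.0 = 4.0 >= -9 -- satisfied.
Step 2: Compute optimal value.
f(x*) = 3*1.0^2 - 6*1.0 = -3.0


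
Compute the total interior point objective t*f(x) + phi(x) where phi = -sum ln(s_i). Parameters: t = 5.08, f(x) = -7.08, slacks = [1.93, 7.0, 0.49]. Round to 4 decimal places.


Step 1: Compute log-barrier.
ln values: [0.6575, 1.9459, -0.7133]
phi = -(0.6575 + 1.9459 - 0.7133) = -1.8901
Step 2: Compute augmented objective.
t*f(x) = 5.08*-7.08 = -35.9664
Total = -35.9664 - 1.8901 = -37.8565


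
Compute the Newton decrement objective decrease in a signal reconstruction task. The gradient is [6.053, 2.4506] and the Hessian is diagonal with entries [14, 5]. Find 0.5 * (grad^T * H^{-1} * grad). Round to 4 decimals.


Step 1: H is diagonal, so H^(-1) * g = [0.4324, 0.4901].
Step 2: g^T H^(-1) g = sum_i g_i^2 / H_ii
  = (6.053)^2/14 + (2.4506)^2/5
  = 2.6171 + 1.2011 = 3.8181
Step 3: Objective decrease = 0.5 * g^T H^(-1) g = 1.9091


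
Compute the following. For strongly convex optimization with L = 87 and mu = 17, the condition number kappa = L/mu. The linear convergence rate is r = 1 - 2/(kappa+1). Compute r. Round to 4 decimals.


Step 1: Compute the condition number.
kappa = L/mu = 87/17 = 5.1176
Step 2: Compute the convergence rate.
r = 1 - 2/(kappa + 1) = 1 - 2*mu/(L + mu) = (L - mu)/(L + mu) = 70/104 = 0.6731


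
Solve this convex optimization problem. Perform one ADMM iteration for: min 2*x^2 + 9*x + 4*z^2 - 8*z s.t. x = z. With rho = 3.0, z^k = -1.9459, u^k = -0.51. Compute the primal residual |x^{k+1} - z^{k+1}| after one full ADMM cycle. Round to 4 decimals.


ADMM iteration with rho = 3.0, z^k = -1.9459, u^k = -0.51
Step 1: x-update.
Minimize 2*x^2 + 9*x + (3.0/2)*(x + 1.9459 - 0.51)^2
FOC: (2*2 + 3.0)*x = -9 + 3.0*(-1.9459 + 0.51)
x^{k+1} = -1.9011
Step 2: z-update.
Minimize 4*z^2 - 8*z + (3.0/2)*(-1.9011 - z - 0.51)^2
FOC: (2*4 + 3.0)*z = 8 + 3.0*(-1.9011 - 0.51)
z^{k+1} = 0.0697
Step 3: u-update.
u^{k+1} = -0.51 - 1.9011 - 0.0697 = -2.4808
Step 4: Primal residual = |-1.9011 - 0.0697| = 1.9708


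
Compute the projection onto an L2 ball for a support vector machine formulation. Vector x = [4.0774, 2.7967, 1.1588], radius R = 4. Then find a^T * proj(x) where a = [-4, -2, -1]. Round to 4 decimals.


Step 1: Compute ||x|| (intermediates to 6 decimals).
||x|| = sqrt(4.0774^2 + 2.7967^2 + 1.1588^2) = 5.07834
Step 2: Project.
Since ||x|| > R, scale = R/||x|| = 4/5.07834 = 0.787659, proj(x) = scale * x
proj(x) = [3.211601, 2.202846, 0.912739]
Step 3: Dot product.
a^T * proj(x) = -4*3.211601 - 2*2.202846 - 1*0.912739 = -18.1648


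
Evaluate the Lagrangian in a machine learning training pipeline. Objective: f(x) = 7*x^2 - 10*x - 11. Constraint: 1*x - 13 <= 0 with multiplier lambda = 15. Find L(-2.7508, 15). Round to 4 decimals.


Step 1: Evaluate f(x).
f(-2.7508) = 7*(-2.7508)^2 - 10*(-2.7508) - 11 = 69.4763
Step 2: Evaluate g(x).
g(-2.7508) = 1*-2.7508 - 13 = -15.7508
Step 3: Compute Lagrangian.
L = 69.4763 + 15*-15.7508 = -166.7857


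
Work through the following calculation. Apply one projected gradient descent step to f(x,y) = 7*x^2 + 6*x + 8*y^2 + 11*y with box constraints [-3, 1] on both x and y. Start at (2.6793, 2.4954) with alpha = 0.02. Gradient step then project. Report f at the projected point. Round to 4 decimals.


Step 1: Compute gradient at (2.6793, 2.4954).
grad_x = 2*7*2.6793 + 6 = 43.5102
grad_y = 2*8*2.4954 + 11 = 50.9264
Step 2: Gradient step.
x_raw = 2.6793 - 0.02*43.5102 = 1.8091
y_raw = 2.4954 - 0.02*50.9264 = 1.4769
Step 3: Project onto [-3, 1].
x_proj = clip(1.8091) = 1.0
y_proj = clip(1.4769) = 1.0
Step 4: Evaluate f.
f(1.0, 1.0) = 32.0


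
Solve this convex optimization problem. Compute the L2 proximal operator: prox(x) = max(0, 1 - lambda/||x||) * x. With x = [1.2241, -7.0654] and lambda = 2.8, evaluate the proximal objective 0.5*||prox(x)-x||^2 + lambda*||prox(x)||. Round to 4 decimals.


Step 1: Compute ||x||.
||x|| = 7.1707
Step 2: Compute scaling factor.
scale = max(0, 1 - 2.8/7.1707) = 0.6095
Step 3: prox(x) = [0.7461, -4.3065]
||prox(x)|| = 4.3707
Step 4: Proximal objective.
0.5*||prox-x||^2 = 3.92
lambda*||prox|| = 12.238
Total = 16.1578


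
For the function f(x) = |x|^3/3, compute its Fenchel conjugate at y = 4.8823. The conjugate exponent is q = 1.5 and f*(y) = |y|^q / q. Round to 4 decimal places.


The conjugate exponent q satisfies 1/p + 1/q = 1.
p = 3, so q = 3/(3 - 1) = 1.5
|y|^q = 4.8823^1.5 = 10.7879
f*(4.8823) = 10.7879 / 1.5 = 7.1919


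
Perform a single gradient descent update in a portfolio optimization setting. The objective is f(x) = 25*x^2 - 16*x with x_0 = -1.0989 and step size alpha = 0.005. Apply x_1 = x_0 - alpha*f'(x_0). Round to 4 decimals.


We compute the gradient at x_0 and apply the update.
f'(x) = 50*x - 16
f'(-1.0989) = 50*-1.0989 - 16 = -70.945
x_1 = -1.0989 - 0.005*-70.945 = -0.7442


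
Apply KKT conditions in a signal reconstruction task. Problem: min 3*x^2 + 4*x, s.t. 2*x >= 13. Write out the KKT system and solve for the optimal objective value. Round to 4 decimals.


Step 1: Try lambda = 0 (constraint inactive).
x_unc = -4/(2*3) = -0.6667
Check: 2*-0.6667 = -1.3334 < 13 -- violated!
Step 2: Constraint must be active: 2*x = 13
x* = 13/2 = 6.5
lambda = (2*3*6.5 + 4)/2 = 21.5
Step 3: Compute optimal value.
f(x*) = 3*6.5^2 + 4*6.5 = 152.75


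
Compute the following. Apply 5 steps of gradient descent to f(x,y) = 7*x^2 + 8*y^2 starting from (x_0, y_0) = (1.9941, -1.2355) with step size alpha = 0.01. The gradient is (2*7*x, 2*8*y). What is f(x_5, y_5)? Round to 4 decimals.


Gradient descent on f(x,y) = 7*x^2 + 8*y^2.
Starting point: (1.9941, -1.2355), alpha = 0.01
Step 1: grad_x = 2*7*1.9941 = 27.9174, grad_y = 2*8*-1.2355 = -19.768
  x_1 = 1.9941 - 0.01*27.9174 = 1.7149
  y_1 = -1.2355 - 0.01*-19.768 = -1.0378
Step 2: grad_x = 2*7*1.7149 = 24.009, grad_y = 2*8*-1.0378 = -16.6051
  x_2 = 1.7149 - 0.01*24.009 = 1.4748
  y_2 = -1.0378 - 0.01*-16.6051 = -0.8718
Step 3: grad_x = 2*7*1.4748 = 20.6477, grad_y = 2*8*-0.8718 = -13.9483
  x_3 = 1.4748 - 0.01*20.6477 = 1.2684
  y_3 = -0.8718 - 0.01*-13.9483 = -0.7323
Step 4: grad_x = 2*7*1.2684 = 17.757, grad_y = 2*8*-0.7323 = -11.7166
  x_4 = 1.2684 - 0.01*17.757 = 1.0908
  y_4 = -0.7323 - 0.01*-11.7166 = -0.6151
Step 5: grad_x = 2*7*1.0908 = 15.271, grad_y = 2*8*-0.6151 = -9.8419
  x_5 = 1.0908 - 0.01*15.271 = 0.9381
  y_5 = -0.6151 - 0.01*-9.8419 = -0.5167
f(0.9381, -0.5167) = 7*0.9381^2 + 8*(-0.5167)^2 = 8.2958


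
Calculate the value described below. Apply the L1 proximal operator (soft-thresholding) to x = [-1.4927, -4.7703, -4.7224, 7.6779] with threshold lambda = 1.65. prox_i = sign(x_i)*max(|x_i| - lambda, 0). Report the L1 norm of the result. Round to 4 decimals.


Soft-thresholding with lambda = 1.65:
prox(-1.4927) = sign(-1.4927)*max(|-1.4927| - 1.65, 0) = 0.0
prox(-4.7703) = sign(-4.7703)*max(|-4.7703| - 1.65, 0) = -3.1203
prox(-4.7224) = sign(-4.7224)*max(|-4.7224| - 1.65, 0) = -3.0724
prox(7.6779) = sign(7.6779)*max(|7.6779| - 1.65, 0) = 6.0279
prox(x) = [0.0, -3.1203, -3.0724, 6.0279]
||prox(x)||_1 = 0.0 + 3.1203 + 3.0724 + 6.0279 = 12.2206


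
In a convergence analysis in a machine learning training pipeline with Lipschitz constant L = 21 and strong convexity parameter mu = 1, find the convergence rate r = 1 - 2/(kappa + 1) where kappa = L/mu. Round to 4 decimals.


Step 1: Compute the condition number.
kappa = L/mu = 21/1 = 21.0
Step 2: Compute the convergence rate.
r = 1 - 2/(kappa + 1) = 1 - 2*mu/(L + mu) = (L - mu)/(L + mu) = 20/22 = 0.9091


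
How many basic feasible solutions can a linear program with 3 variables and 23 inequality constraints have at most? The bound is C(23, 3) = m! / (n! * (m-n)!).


Each vertex corresponds to some choice of n active constraints out of m, so the number of vertices is at most C(m, n) = m! / (n!(m-n)!).
m = 23, n = 3
Numerator: 23 * 22 * 21
Denominator: 3! = 6
C(23, 3) = 1771
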